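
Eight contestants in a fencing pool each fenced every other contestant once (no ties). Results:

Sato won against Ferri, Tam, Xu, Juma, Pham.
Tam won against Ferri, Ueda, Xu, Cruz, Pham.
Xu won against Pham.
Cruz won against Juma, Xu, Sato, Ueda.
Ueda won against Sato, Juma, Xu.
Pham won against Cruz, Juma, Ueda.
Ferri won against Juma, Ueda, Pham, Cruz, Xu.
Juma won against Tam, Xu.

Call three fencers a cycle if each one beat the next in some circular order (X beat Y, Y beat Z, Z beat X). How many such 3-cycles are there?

Win totals: Cruz 4, Tam 5, Sato 5, Juma 2, Xu 1, Pham 3, Ferri 5, Ueda 3.
A fencer with w wins dominates both others in C(w,2) triples; summing gives 6 + 10 + 10 + 1 + 0 + 3 + 10 + 3 = 43 transitive triples.
Total triples C(8,3) = 56, so cyclic triples = 56 − 43 = 13.

13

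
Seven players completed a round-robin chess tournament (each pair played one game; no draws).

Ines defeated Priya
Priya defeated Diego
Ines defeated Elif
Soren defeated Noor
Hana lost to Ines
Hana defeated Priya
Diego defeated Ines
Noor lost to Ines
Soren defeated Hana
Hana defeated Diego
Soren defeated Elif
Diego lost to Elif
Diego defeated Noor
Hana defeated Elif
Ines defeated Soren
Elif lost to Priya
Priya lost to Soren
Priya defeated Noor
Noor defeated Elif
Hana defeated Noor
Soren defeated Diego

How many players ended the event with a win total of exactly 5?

Win totals: Hana 4, Elif 1, Ines 5, Priya 3, Diego 2, Soren 5, Noor 1.
Exactly 5: Ines, Soren — 2 players.

2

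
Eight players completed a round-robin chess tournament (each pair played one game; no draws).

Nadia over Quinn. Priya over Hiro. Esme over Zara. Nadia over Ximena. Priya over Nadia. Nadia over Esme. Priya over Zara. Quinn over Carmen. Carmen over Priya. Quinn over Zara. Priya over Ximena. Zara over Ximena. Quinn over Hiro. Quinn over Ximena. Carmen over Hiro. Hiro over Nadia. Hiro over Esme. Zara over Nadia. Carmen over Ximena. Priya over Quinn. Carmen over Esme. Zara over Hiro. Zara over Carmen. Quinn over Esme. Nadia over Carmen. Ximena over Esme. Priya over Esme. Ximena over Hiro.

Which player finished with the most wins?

Win totals: Hiro 2, Zara 4, Carmen 4, Nadia 4, Priya 6, Esme 1, Quinn 5, Ximena 2.
Priya leads with 6 wins (next highest: 5).

Priya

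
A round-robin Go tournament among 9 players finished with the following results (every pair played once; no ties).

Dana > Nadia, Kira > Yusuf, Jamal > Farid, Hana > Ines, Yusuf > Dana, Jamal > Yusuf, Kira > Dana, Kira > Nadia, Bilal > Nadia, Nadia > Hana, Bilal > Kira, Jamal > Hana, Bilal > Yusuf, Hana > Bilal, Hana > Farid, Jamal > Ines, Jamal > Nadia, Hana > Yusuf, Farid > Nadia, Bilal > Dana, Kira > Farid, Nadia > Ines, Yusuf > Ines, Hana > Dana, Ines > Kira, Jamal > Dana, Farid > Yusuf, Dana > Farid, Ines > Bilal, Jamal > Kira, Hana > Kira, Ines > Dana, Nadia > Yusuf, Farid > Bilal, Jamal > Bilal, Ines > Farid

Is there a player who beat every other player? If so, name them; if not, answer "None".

Jamal

Jamal has 8 wins out of 8 opponents — a perfect record.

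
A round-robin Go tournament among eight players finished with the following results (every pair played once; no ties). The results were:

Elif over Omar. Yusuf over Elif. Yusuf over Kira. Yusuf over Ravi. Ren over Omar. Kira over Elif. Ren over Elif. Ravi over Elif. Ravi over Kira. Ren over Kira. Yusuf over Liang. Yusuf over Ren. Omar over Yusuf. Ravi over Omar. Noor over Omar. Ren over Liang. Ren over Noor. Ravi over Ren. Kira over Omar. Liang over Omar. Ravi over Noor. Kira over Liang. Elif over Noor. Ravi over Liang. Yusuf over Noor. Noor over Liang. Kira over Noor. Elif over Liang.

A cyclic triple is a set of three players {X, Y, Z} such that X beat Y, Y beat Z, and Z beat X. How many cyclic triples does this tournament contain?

Win totals: Noor 2, Ren 5, Yusuf 6, Ravi 6, Omar 1, Liang 1, Kira 4, Elif 3.
A player with w wins dominates both others in C(w,2) triples; summing gives 1 + 10 + 15 + 15 + 0 + 0 + 6 + 3 = 50 transitive triples.
Total triples C(8,3) = 56, so cyclic triples = 56 − 50 = 6.

6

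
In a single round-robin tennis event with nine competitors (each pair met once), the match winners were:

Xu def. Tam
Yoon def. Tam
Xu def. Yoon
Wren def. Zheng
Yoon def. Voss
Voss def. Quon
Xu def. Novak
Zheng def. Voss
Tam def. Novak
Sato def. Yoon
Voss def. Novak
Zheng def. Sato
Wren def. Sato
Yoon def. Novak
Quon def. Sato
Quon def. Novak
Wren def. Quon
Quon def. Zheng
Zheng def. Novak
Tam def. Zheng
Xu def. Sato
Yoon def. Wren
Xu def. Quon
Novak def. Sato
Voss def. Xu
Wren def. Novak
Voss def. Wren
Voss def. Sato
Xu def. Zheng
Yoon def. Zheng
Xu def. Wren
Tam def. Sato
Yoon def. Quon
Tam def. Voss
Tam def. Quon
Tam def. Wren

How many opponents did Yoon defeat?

Yoon's results: beat Tam, Novak, Quon, Wren, Voss, Zheng; lost to Xu, Sato.
That is 6 wins.

6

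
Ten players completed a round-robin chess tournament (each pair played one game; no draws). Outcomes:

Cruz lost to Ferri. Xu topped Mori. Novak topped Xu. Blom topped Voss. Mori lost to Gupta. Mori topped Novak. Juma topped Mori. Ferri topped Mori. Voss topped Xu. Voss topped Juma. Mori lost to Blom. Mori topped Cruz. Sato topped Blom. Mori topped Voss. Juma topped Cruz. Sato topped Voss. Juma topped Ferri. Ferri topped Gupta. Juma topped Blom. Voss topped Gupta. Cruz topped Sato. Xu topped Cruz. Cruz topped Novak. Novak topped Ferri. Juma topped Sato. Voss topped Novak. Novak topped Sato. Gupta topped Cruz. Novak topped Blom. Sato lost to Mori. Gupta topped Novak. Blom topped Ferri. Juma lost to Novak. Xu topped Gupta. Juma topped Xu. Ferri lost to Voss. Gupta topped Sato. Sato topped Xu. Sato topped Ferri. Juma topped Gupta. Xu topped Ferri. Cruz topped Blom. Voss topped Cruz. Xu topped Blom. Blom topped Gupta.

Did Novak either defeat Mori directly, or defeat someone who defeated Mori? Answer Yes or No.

Novak did not beat Mori directly.
Novak beat Blom, Sato, Juma, Xu, Ferri. Of those, Blom beat Mori.

Yes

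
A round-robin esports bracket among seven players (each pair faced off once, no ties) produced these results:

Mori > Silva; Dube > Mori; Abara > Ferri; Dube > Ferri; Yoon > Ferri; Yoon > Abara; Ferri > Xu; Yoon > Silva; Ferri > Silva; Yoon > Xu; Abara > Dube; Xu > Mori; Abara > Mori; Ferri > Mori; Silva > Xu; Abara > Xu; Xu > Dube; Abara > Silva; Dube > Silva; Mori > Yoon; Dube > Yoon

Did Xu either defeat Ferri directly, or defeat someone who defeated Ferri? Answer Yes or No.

Xu did not beat Ferri directly.
Xu beat Dube, Mori. Of those, Dube beat Ferri.

Yes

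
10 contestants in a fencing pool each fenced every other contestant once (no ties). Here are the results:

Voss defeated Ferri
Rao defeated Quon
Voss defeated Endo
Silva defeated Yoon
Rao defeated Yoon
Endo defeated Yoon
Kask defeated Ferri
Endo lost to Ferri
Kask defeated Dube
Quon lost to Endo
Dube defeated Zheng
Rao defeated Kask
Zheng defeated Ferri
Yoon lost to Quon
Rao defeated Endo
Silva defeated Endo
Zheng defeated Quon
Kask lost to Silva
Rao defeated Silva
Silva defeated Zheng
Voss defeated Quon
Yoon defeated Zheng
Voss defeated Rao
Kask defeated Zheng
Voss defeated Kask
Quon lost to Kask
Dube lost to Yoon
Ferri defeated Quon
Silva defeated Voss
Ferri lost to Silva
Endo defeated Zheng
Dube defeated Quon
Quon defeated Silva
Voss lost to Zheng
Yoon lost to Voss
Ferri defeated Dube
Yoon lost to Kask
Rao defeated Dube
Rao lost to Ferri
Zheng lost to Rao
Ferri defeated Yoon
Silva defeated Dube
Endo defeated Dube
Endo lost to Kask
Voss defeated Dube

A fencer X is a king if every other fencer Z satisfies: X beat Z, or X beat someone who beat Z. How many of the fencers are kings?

5

Voss reaches everyone (king).
Rao reaches everyone (king).
Quon cannot reach Rao in two steps.
Dube cannot reach Rao, Kask, Endo in two steps.
Zheng reaches everyone (king).
Yoon cannot reach Rao, Kask, Silva, Endo in two steps.
Kask reaches everyone (king).
Silva reaches everyone (king).
Endo cannot reach Rao, Kask in two steps.
Ferri cannot reach Voss in two steps.
Kings: Voss, Rao, Zheng, Kask, Silva — 5.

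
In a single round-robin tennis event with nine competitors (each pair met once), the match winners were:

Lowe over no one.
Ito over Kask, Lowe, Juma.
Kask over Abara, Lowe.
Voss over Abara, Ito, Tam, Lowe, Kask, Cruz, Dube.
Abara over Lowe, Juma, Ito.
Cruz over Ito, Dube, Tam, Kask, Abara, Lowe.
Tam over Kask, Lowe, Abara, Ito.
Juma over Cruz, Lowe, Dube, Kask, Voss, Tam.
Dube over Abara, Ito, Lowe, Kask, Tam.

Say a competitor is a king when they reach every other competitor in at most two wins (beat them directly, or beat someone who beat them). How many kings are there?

4

Kask cannot reach Cruz, Voss, Tam, Dube in two steps.
Lowe cannot reach Kask, Cruz, Abara, Ito, Voss, Tam, Dube, Juma in two steps.
Cruz cannot reach Voss in two steps.
Abara reaches everyone (king).
Ito reaches everyone (king).
Voss reaches everyone (king).
Tam cannot reach Cruz, Voss, Dube in two steps.
Dube cannot reach Cruz, Voss in two steps.
Juma reaches everyone (king).
Kings: Abara, Ito, Voss, Juma — 4.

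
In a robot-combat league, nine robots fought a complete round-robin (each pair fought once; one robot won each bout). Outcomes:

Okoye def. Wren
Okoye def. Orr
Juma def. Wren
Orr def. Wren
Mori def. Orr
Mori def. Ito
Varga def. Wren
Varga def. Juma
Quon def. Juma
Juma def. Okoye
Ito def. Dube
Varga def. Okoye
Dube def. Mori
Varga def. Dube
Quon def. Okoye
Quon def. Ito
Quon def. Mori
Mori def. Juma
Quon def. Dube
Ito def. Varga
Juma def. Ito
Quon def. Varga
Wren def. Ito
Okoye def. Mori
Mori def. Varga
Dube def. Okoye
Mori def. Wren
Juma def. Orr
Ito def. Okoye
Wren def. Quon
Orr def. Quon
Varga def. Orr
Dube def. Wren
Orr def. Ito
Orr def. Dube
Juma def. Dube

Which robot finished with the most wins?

Quon

Win totals: Juma 5, Mori 5, Quon 6, Okoye 3, Dube 3, Varga 5, Wren 2, Orr 4, Ito 3.
Quon leads with 6 wins (next highest: 5).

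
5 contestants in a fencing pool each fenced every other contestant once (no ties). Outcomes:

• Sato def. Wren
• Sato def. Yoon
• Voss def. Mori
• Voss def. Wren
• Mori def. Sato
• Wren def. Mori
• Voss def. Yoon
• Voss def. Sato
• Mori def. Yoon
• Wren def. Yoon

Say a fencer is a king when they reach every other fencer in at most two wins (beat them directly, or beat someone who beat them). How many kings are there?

Mori cannot reach Voss in two steps.
Yoon cannot reach Mori, Sato, Wren, Voss in two steps.
Sato cannot reach Voss in two steps.
Wren cannot reach Voss in two steps.
Voss reaches everyone (king).
Kings: Voss — 1.

1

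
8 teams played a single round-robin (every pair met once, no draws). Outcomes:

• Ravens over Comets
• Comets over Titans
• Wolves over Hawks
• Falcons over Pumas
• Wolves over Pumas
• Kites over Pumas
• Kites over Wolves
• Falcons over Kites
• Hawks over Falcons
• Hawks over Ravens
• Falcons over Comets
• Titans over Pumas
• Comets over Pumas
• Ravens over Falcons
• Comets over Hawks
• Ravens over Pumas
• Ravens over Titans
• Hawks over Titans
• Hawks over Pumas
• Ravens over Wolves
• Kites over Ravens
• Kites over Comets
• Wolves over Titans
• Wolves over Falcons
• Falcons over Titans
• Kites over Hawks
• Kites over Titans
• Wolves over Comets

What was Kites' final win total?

Kites' results: beat Pumas, Titans, Wolves, Comets, Ravens, Hawks; lost to Falcons.
That is 6 wins.

6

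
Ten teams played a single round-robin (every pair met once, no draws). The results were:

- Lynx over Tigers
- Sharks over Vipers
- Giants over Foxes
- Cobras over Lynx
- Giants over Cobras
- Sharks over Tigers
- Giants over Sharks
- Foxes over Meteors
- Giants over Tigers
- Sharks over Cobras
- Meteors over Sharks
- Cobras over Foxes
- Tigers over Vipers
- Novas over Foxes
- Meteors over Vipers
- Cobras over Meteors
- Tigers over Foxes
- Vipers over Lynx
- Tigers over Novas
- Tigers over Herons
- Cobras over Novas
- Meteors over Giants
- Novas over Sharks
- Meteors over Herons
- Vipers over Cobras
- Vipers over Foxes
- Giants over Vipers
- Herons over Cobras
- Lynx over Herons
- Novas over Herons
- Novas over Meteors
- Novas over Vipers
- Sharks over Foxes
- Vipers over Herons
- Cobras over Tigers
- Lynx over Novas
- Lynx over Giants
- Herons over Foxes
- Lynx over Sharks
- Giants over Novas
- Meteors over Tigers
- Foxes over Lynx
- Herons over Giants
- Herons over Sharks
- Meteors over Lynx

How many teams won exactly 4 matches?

Win totals: Foxes 2, Cobras 5, Sharks 4, Tigers 4, Lynx 5, Novas 5, Giants 6, Herons 4, Meteors 6, Vipers 4.
Exactly 4: Sharks, Tigers, Herons, Vipers — 4 teams.

4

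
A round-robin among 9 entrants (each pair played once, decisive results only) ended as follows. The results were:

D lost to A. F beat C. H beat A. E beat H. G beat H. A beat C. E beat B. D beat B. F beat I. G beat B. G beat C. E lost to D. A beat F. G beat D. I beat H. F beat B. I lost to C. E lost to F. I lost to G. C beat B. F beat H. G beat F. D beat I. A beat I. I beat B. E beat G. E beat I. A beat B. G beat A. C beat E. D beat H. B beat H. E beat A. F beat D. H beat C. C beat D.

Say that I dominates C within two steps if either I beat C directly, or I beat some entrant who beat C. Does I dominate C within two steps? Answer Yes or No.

I did not beat C directly.
I beat B, H. Of those, H beat C.

Yes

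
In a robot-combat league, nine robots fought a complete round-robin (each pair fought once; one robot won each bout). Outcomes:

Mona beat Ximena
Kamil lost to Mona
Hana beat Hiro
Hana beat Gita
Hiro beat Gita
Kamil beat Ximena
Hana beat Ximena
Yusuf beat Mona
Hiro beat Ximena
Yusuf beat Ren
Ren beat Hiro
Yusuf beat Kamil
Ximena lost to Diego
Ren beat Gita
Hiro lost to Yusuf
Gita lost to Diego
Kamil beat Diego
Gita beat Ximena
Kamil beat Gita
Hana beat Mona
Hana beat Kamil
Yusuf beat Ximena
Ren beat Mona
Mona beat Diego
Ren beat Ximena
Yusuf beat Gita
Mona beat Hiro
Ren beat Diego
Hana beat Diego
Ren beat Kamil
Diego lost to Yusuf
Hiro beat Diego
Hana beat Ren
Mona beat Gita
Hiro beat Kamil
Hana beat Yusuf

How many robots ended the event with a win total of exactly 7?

1

Win totals: Yusuf 7, Hana 8, Diego 2, Ximena 0, Kamil 3, Hiro 4, Ren 6, Mona 5, Gita 1.
Exactly 7: Yusuf — 1 robot.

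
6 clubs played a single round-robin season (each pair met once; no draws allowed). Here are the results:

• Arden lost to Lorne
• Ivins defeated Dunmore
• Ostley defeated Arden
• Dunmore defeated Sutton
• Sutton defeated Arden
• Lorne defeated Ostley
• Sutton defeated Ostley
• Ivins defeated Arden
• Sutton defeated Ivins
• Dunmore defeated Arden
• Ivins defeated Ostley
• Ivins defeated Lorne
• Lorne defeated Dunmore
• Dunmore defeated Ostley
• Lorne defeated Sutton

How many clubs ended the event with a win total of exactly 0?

Win totals: Lorne 4, Dunmore 3, Arden 0, Ivins 4, Ostley 1, Sutton 3.
Exactly 0: Arden — 1 club.

1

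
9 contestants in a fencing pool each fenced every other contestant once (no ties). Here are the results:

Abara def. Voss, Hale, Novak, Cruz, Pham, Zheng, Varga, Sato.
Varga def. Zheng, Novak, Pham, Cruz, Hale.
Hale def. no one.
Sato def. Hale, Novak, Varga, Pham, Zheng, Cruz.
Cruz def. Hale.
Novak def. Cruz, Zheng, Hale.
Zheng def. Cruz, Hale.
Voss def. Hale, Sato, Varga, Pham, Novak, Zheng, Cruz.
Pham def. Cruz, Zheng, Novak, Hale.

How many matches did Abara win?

Abara's results: beat Cruz, Pham, Varga, Zheng, Voss, Sato, Hale, Novak; lost to no one.
That is 8 wins.

8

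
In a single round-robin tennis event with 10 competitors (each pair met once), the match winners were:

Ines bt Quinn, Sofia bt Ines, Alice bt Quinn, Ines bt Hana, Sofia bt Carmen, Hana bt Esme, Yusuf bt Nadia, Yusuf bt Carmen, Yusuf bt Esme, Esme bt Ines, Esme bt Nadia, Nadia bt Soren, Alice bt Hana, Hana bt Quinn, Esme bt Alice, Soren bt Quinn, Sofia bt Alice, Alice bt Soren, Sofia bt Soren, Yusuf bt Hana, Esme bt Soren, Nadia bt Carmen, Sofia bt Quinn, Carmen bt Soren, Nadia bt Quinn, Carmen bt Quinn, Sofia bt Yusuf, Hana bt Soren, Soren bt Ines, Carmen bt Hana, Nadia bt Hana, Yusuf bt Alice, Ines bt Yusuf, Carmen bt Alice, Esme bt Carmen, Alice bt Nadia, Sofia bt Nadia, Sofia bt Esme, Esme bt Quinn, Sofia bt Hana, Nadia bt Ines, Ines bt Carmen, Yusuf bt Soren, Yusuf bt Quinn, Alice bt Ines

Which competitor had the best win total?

Sofia

Win totals: Sofia 9, Soren 2, Quinn 0, Hana 3, Alice 5, Esme 6, Ines 4, Yusuf 7, Nadia 5, Carmen 4.
Sofia leads with 9 wins (next highest: 7).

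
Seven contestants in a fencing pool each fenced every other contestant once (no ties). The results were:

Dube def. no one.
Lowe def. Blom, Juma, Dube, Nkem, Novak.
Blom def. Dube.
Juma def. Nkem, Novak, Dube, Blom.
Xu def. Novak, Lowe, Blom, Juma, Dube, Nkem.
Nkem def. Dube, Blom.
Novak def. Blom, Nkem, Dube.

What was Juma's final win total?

Juma's results: beat Novak, Dube, Blom, Nkem; lost to Xu, Lowe.
That is 4 wins.

4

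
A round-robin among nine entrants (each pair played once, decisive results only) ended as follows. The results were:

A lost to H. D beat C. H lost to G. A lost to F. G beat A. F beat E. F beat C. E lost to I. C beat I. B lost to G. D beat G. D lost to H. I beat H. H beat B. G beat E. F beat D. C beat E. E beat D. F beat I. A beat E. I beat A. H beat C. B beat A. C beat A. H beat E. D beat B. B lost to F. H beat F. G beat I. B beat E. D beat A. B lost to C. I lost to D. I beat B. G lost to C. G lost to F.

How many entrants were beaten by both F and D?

5

F beat: A, B, C, D, E, G, I.
D beat: A, B, C, G, I.
Both beat: A, B, C, G, I — 5.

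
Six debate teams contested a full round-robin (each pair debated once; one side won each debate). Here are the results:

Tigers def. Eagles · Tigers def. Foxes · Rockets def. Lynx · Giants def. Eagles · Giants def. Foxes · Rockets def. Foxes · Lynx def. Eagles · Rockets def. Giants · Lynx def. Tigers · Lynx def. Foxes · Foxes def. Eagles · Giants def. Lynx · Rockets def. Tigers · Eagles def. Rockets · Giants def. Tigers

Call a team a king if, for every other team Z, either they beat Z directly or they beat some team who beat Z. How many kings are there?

3

Tigers cannot reach Giants, Lynx in two steps.
Giants reaches everyone (king).
Foxes cannot reach Tigers, Giants, Lynx in two steps.
Lynx cannot reach Giants in two steps.
Eagles reaches everyone (king).
Rockets reaches everyone (king).
Kings: Giants, Eagles, Rockets — 3.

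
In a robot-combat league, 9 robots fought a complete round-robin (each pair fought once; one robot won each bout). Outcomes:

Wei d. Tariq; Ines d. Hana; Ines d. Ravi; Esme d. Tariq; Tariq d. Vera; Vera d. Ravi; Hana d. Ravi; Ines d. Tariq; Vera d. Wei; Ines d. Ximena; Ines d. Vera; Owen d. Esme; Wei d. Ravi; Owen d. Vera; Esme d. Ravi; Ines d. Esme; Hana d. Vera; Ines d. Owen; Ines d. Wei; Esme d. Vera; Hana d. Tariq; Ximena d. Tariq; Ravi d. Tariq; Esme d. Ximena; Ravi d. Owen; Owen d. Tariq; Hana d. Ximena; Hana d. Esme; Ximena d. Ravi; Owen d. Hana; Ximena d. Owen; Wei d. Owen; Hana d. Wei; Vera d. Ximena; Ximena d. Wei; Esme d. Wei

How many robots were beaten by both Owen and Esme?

Owen beat: Tariq, Hana, Vera, Esme.
Esme beat: Tariq, Ravi, Vera, Wei, Ximena.
Both beat: Tariq, Vera — 2.

2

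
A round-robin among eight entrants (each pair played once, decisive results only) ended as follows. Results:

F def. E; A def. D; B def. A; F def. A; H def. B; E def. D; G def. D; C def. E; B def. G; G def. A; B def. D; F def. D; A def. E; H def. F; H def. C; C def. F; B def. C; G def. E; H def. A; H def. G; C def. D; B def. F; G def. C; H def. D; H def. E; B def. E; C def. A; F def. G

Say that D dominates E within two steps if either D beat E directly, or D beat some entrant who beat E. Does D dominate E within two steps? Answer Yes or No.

D did not beat E directly.
D beat no one, so there is no intermediate entrant.

No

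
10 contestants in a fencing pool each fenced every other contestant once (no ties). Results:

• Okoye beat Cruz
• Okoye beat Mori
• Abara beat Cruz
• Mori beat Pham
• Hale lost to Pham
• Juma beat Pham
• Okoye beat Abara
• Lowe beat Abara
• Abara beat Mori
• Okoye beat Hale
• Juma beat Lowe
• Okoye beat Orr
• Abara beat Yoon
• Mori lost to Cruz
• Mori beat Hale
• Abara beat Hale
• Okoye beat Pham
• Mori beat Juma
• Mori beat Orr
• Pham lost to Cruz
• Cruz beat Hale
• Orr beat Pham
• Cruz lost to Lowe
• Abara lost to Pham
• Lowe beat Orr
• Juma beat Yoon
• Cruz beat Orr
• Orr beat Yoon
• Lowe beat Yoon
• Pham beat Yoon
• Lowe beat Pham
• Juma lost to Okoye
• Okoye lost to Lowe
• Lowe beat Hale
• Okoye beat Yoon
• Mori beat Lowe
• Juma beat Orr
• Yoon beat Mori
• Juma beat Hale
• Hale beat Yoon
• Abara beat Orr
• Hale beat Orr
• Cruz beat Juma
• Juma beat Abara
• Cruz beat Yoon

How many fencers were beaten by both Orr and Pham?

Orr beat: Yoon, Pham.
Pham beat: Hale, Yoon, Abara.
Both beat: Yoon — 1.

1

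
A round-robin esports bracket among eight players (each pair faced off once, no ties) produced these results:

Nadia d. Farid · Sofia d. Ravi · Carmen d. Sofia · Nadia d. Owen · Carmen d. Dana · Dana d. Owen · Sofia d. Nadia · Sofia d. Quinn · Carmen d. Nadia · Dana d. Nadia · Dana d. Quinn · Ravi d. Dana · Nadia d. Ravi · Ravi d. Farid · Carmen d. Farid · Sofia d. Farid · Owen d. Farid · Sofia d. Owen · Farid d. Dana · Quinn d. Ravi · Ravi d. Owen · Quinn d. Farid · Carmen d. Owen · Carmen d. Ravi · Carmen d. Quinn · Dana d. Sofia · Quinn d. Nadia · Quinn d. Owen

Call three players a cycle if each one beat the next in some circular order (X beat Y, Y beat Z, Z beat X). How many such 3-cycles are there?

7

Win totals: Quinn 4, Owen 1, Dana 4, Ravi 3, Farid 1, Carmen 7, Nadia 3, Sofia 5.
A player with w wins dominates both others in C(w,2) triples; summing gives 6 + 0 + 6 + 3 + 0 + 21 + 3 + 10 = 49 transitive triples.
Total triples C(8,3) = 56, so cyclic triples = 56 − 49 = 7.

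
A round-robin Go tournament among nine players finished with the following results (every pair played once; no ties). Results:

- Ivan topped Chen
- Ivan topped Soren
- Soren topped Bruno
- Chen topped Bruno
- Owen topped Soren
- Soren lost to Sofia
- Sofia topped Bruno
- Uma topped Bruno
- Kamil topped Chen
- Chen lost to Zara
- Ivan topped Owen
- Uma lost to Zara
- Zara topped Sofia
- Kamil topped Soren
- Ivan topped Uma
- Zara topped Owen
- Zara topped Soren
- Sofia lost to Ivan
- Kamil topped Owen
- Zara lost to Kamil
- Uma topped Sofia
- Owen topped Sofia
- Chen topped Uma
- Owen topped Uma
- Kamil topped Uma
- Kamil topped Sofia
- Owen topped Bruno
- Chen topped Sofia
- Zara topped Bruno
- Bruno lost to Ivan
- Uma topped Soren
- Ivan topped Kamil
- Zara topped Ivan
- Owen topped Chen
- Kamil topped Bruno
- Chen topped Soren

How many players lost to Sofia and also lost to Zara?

2

Sofia beat: Soren, Bruno.
Zara beat: Sofia, Soren, Chen, Uma, Ivan, Bruno, Owen.
Both beat: Soren, Bruno — 2.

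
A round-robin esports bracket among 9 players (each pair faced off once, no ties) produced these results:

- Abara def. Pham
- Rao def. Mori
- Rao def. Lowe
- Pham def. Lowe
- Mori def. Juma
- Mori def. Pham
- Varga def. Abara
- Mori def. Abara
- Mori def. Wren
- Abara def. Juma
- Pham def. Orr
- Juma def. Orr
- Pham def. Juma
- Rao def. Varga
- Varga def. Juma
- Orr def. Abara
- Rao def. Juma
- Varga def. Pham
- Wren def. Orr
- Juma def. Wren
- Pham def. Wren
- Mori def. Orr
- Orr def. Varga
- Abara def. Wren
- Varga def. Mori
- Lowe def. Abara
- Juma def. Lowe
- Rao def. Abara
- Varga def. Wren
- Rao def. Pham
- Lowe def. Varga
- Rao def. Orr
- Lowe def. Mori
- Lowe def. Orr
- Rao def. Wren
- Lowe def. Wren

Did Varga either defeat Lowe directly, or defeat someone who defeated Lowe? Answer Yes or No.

Varga did not beat Lowe directly.
Varga beat Abara, Mori, Wren, Pham, Juma. Of those, Pham beat Lowe.

Yes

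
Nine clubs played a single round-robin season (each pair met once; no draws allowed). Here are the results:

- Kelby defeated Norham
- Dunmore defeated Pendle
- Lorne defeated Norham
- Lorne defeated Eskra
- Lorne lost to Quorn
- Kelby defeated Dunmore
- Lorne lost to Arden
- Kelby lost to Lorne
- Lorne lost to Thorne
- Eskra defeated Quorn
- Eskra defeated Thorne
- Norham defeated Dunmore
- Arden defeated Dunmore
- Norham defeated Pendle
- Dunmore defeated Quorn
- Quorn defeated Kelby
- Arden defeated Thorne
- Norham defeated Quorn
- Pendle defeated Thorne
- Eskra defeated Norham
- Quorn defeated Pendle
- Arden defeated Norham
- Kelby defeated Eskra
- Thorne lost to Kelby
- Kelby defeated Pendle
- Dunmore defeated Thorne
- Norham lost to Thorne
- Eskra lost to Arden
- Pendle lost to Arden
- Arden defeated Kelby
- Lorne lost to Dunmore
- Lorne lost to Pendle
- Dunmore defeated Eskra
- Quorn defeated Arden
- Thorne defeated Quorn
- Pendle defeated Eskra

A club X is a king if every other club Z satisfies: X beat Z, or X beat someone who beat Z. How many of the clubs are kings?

6

Eskra reaches everyone (king).
Arden reaches everyone (king).
Lorne cannot reach Arden in two steps.
Pendle cannot reach Arden, Dunmore in two steps.
Dunmore reaches everyone (king).
Kelby cannot reach Arden in two steps.
Thorne reaches everyone (king).
Quorn reaches everyone (king).
Norham reaches everyone (king).
Kings: Eskra, Arden, Dunmore, Thorne, Quorn, Norham — 6.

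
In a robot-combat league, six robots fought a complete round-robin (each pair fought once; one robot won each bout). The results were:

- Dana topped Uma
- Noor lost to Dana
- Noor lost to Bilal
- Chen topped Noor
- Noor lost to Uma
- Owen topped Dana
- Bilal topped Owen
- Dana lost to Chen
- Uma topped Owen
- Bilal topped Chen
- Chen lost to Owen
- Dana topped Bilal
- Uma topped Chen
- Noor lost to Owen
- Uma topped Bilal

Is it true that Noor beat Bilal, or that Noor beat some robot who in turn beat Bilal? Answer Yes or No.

Noor did not beat Bilal directly.
Noor beat no one, so there is no intermediate robot.

No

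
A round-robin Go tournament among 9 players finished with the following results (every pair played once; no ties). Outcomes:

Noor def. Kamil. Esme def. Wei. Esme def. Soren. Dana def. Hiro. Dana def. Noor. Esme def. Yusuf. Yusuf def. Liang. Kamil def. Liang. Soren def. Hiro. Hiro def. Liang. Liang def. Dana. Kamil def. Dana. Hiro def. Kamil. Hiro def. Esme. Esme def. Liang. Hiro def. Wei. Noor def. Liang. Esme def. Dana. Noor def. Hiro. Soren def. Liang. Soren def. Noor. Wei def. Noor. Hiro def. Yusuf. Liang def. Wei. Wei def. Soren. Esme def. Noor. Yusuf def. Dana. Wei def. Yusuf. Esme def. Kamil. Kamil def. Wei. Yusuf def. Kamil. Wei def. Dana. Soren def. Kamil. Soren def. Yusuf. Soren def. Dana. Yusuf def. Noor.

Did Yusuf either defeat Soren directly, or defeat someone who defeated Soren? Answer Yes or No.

No

Yusuf did not beat Soren directly.
Yusuf beat Dana, Noor, Kamil, Liang, but each of them lost to Soren. No two-step path.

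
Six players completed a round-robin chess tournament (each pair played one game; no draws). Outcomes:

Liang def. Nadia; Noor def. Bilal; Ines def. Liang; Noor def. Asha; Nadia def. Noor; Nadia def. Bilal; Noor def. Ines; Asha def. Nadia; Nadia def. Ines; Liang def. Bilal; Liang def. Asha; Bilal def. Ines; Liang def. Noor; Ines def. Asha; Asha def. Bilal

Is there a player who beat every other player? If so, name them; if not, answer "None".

None

Highest win total is Liang with 4 (out of 5 possible).
Liang lost to Ines, so no player went undefeated.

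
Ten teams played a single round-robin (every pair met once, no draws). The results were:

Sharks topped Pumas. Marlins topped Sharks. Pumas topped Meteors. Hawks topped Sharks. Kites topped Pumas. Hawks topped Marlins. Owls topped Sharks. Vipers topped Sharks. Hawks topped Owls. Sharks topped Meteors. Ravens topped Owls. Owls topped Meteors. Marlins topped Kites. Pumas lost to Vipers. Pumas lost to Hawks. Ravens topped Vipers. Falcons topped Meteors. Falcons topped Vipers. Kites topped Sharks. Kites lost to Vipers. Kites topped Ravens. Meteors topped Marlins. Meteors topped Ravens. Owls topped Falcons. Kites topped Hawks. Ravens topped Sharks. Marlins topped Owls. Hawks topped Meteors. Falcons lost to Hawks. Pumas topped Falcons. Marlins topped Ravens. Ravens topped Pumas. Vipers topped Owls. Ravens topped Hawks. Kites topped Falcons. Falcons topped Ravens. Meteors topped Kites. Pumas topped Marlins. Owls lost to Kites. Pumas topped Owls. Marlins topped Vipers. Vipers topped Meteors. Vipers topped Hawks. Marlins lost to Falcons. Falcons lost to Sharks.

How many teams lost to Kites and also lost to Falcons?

Kites beat: Ravens, Pumas, Sharks, Hawks, Owls, Falcons.
Falcons beat: Ravens, Vipers, Marlins, Meteors.
Both beat: Ravens — 1.

1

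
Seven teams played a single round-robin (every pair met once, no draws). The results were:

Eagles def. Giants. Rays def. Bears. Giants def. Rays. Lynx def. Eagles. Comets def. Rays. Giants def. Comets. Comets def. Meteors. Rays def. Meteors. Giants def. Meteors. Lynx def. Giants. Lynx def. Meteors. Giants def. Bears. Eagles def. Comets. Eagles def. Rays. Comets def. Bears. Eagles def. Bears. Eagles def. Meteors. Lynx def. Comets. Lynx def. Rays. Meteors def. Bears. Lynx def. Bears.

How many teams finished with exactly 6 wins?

Win totals: Eagles 5, Lynx 6, Comets 3, Bears 0, Giants 4, Rays 2, Meteors 1.
Exactly 6: Lynx — 1 team.

1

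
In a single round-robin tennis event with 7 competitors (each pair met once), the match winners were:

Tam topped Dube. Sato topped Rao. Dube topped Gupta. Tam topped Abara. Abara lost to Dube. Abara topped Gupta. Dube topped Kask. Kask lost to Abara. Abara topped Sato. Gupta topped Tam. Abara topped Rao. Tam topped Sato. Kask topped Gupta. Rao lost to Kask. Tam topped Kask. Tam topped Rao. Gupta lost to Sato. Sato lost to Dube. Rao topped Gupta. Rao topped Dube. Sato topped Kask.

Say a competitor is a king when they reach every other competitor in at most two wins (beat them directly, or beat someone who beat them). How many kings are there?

5

Rao reaches everyone (king).
Tam reaches everyone (king).
Abara reaches everyone (king).
Dube reaches everyone (king).
Kask cannot reach Abara, Sato in two steps.
Gupta reaches everyone (king).
Sato cannot reach Abara in two steps.
Kings: Rao, Tam, Abara, Dube, Gupta — 5.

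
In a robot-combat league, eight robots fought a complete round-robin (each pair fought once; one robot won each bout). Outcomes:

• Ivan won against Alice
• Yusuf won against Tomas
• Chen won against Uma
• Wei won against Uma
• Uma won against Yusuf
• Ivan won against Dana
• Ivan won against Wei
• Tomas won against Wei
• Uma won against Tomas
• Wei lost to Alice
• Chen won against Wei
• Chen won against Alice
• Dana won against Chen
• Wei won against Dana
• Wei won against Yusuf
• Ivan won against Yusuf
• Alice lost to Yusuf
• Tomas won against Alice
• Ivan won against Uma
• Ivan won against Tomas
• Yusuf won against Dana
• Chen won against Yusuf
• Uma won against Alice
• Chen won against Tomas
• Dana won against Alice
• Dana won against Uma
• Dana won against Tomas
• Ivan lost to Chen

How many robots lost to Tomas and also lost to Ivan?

2

Tomas beat: Alice, Wei.
Ivan beat: Dana, Tomas, Yusuf, Uma, Alice, Wei.
Both beat: Alice, Wei — 2.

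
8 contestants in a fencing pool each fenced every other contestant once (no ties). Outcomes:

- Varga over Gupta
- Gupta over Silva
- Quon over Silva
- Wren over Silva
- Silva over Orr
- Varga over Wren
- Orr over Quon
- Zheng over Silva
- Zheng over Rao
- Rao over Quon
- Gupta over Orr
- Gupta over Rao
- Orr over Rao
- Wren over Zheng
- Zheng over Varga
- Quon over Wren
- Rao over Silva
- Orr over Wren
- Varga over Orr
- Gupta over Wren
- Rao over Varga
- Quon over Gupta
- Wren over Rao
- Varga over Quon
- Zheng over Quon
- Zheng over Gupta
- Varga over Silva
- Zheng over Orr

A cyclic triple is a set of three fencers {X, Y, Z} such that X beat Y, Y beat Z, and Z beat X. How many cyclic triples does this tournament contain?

Win totals: Orr 3, Rao 3, Wren 3, Gupta 4, Zheng 6, Quon 3, Silva 1, Varga 5.
A fencer with w wins dominates both others in C(w,2) triples; summing gives 3 + 3 + 3 + 6 + 15 + 3 + 0 + 10 = 43 transitive triples.
Total triples C(8,3) = 56, so cyclic triples = 56 − 43 = 13.

13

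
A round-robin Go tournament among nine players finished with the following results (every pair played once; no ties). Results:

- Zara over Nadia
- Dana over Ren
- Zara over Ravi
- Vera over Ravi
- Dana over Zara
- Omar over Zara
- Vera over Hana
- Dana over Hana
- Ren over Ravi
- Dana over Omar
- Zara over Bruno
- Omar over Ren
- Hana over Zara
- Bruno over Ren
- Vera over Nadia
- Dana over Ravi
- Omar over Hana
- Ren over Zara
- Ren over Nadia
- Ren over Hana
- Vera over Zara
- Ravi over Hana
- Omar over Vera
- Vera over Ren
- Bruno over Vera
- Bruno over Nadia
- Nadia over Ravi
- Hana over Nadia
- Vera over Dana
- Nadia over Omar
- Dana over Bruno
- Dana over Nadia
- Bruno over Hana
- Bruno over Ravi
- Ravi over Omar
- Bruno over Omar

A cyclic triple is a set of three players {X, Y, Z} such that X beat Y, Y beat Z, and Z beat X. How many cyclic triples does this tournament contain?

Win totals: Ren 4, Zara 3, Nadia 2, Ravi 2, Bruno 6, Omar 4, Dana 7, Hana 2, Vera 6.
A player with w wins dominates both others in C(w,2) triples; summing gives 6 + 3 + 1 + 1 + 15 + 6 + 21 + 1 + 15 = 69 transitive triples.
Total triples C(9,3) = 84, so cyclic triples = 84 − 69 = 15.

15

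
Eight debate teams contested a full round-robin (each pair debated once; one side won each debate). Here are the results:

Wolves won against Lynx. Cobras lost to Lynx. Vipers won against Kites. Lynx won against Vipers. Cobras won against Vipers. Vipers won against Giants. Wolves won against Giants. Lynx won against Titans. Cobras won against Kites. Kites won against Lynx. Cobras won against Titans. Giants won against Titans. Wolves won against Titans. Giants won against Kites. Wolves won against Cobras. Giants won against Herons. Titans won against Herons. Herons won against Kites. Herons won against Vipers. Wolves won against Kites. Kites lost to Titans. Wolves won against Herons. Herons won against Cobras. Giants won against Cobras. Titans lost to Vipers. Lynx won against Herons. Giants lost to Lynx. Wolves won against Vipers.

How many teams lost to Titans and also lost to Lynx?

1

Titans beat: Kites, Herons.
Lynx beat: Titans, Giants, Vipers, Herons, Cobras.
Both beat: Herons — 1.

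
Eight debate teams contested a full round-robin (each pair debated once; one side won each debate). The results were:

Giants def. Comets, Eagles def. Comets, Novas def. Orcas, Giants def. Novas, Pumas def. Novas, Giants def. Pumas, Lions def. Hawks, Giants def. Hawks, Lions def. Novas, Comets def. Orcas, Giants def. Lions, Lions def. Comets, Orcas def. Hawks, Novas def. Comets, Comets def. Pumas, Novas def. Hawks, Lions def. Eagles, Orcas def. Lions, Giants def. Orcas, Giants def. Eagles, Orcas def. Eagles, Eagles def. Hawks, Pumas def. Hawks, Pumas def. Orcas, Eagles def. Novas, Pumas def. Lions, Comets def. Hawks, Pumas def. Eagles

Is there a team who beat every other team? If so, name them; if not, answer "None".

Giants has 7 wins out of 7 opponents — a perfect record.

Giants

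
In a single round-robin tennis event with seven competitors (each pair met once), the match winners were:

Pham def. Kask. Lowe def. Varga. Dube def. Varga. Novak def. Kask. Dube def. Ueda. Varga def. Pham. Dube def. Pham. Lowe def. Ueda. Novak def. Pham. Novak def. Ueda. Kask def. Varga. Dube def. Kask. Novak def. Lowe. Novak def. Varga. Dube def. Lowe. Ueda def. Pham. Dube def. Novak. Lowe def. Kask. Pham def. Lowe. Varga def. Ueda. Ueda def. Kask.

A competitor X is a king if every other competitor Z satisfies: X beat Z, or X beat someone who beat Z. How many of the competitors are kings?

1

Varga cannot reach Novak, Dube in two steps.
Novak cannot reach Dube in two steps.
Ueda cannot reach Novak, Dube in two steps.
Lowe cannot reach Novak, Dube in two steps.
Dube reaches everyone (king).
Pham cannot reach Novak, Dube in two steps.
Kask cannot reach Novak, Lowe, Dube in two steps.
Kings: Dube — 1.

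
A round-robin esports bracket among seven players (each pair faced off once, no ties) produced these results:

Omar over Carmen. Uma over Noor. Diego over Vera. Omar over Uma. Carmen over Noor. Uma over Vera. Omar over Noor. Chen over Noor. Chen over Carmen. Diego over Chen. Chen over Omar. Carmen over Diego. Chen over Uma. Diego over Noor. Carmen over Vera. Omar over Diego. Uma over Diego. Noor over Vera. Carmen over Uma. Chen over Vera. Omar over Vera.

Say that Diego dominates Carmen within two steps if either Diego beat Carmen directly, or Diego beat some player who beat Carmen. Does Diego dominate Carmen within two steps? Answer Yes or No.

Diego did not beat Carmen directly.
Diego beat Noor, Vera, Chen. Of those, Chen beat Carmen.

Yes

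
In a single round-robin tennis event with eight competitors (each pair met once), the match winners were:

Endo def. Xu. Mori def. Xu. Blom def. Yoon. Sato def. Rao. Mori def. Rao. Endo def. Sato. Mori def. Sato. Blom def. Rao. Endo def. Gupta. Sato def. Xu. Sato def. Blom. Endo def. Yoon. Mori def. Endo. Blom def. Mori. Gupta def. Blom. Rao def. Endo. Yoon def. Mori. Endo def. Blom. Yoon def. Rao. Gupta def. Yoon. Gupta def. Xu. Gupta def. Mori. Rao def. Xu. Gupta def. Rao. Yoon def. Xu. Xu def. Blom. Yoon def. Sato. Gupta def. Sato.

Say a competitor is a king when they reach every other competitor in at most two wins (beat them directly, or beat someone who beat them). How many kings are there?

3

Gupta reaches everyone (king).
Sato cannot reach Gupta in two steps.
Endo reaches everyone (king).
Rao cannot reach Mori in two steps.
Xu cannot reach Gupta, Sato, Endo in two steps.
Yoon cannot reach Gupta in two steps.
Mori reaches everyone (king).
Blom cannot reach Gupta in two steps.
Kings: Gupta, Endo, Mori — 3.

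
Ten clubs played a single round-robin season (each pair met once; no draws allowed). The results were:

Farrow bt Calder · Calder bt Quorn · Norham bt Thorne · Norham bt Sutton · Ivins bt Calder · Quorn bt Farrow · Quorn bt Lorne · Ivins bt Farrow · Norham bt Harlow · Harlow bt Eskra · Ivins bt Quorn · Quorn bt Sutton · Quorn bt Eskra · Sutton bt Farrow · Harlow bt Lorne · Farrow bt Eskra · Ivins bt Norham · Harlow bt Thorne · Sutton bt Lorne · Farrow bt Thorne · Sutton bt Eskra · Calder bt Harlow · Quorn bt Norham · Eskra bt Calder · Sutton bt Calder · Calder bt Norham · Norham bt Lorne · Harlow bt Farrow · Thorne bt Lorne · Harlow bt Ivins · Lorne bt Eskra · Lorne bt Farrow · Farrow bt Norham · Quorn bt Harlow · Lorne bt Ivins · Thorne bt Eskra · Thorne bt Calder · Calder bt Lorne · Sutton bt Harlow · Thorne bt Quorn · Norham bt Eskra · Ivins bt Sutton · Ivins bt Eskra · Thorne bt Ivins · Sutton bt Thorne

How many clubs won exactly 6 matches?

3

Win totals: Quorn 6, Sutton 6, Ivins 6, Harlow 5, Lorne 3, Thorne 5, Calder 4, Eskra 1, Norham 5, Farrow 4.
Exactly 6: Quorn, Sutton, Ivins — 3 clubs.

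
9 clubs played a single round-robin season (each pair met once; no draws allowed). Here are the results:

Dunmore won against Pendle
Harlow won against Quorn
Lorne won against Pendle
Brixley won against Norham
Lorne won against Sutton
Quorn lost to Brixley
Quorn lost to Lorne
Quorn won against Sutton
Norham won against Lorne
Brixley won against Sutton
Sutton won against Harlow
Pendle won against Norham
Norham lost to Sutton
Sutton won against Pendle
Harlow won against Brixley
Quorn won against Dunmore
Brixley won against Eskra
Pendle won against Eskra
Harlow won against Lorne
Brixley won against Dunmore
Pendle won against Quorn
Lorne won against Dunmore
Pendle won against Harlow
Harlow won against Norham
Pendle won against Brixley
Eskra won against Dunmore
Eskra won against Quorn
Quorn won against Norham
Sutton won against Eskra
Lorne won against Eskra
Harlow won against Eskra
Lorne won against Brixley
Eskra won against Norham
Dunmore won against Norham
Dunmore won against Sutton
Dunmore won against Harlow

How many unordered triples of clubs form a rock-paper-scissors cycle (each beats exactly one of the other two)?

21

Win totals: Brixley 5, Lorne 6, Pendle 5, Quorn 3, Eskra 3, Harlow 5, Norham 1, Sutton 4, Dunmore 4.
A club with w wins dominates both others in C(w,2) triples; summing gives 10 + 15 + 10 + 3 + 3 + 10 + 0 + 6 + 6 = 63 transitive triples.
Total triples C(9,3) = 84, so cyclic triples = 84 − 63 = 21.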